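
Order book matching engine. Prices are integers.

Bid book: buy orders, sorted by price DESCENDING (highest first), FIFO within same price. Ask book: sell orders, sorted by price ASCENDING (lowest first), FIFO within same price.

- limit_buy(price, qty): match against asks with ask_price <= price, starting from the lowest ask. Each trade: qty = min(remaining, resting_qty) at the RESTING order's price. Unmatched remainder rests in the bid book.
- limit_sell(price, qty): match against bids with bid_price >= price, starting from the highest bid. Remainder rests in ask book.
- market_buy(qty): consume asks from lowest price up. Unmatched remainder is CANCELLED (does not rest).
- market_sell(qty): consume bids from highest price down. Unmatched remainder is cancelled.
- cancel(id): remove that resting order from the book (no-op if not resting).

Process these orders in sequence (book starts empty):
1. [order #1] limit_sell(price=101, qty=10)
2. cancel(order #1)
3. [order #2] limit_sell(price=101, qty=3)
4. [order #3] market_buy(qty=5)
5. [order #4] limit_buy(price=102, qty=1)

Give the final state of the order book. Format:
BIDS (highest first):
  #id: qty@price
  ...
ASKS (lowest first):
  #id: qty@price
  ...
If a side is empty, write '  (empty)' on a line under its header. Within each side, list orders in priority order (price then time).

After op 1 [order #1] limit_sell(price=101, qty=10): fills=none; bids=[-] asks=[#1:10@101]
After op 2 cancel(order #1): fills=none; bids=[-] asks=[-]
After op 3 [order #2] limit_sell(price=101, qty=3): fills=none; bids=[-] asks=[#2:3@101]
After op 4 [order #3] market_buy(qty=5): fills=#3x#2:3@101; bids=[-] asks=[-]
After op 5 [order #4] limit_buy(price=102, qty=1): fills=none; bids=[#4:1@102] asks=[-]

Answer: BIDS (highest first):
  #4: 1@102
ASKS (lowest first):
  (empty)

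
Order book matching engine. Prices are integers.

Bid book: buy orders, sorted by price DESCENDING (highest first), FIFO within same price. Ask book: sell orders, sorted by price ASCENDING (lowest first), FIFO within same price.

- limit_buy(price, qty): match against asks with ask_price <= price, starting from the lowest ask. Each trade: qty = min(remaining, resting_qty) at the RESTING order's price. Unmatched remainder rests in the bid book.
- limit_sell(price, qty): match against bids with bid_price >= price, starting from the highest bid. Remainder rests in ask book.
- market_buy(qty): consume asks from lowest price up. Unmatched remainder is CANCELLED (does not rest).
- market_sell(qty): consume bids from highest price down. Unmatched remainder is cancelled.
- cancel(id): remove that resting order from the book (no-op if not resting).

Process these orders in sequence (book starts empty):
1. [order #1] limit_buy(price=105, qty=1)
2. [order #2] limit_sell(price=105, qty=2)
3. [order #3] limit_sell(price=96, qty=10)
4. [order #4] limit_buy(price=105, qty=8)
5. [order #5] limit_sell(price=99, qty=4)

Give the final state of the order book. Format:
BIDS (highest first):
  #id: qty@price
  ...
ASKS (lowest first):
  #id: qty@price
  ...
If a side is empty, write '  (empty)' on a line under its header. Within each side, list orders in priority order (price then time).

After op 1 [order #1] limit_buy(price=105, qty=1): fills=none; bids=[#1:1@105] asks=[-]
After op 2 [order #2] limit_sell(price=105, qty=2): fills=#1x#2:1@105; bids=[-] asks=[#2:1@105]
After op 3 [order #3] limit_sell(price=96, qty=10): fills=none; bids=[-] asks=[#3:10@96 #2:1@105]
After op 4 [order #4] limit_buy(price=105, qty=8): fills=#4x#3:8@96; bids=[-] asks=[#3:2@96 #2:1@105]
After op 5 [order #5] limit_sell(price=99, qty=4): fills=none; bids=[-] asks=[#3:2@96 #5:4@99 #2:1@105]

Answer: BIDS (highest first):
  (empty)
ASKS (lowest first):
  #3: 2@96
  #5: 4@99
  #2: 1@105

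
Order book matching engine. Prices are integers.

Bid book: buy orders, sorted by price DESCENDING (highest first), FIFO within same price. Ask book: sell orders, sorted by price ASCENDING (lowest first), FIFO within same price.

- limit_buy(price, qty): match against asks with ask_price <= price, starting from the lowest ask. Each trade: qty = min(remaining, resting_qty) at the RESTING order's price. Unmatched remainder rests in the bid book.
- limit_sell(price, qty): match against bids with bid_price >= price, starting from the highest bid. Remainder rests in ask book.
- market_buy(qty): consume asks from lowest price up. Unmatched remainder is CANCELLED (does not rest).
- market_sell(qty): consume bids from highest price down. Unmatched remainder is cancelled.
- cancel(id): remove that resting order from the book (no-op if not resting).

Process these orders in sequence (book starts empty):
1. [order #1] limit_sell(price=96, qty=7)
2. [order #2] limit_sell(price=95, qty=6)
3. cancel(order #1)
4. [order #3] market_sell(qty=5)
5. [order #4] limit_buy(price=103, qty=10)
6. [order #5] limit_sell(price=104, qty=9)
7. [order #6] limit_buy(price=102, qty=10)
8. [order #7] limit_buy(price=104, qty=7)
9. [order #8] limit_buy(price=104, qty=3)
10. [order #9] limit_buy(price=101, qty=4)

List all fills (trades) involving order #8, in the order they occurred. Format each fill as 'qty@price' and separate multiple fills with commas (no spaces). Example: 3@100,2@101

After op 1 [order #1] limit_sell(price=96, qty=7): fills=none; bids=[-] asks=[#1:7@96]
After op 2 [order #2] limit_sell(price=95, qty=6): fills=none; bids=[-] asks=[#2:6@95 #1:7@96]
After op 3 cancel(order #1): fills=none; bids=[-] asks=[#2:6@95]
After op 4 [order #3] market_sell(qty=5): fills=none; bids=[-] asks=[#2:6@95]
After op 5 [order #4] limit_buy(price=103, qty=10): fills=#4x#2:6@95; bids=[#4:4@103] asks=[-]
After op 6 [order #5] limit_sell(price=104, qty=9): fills=none; bids=[#4:4@103] asks=[#5:9@104]
After op 7 [order #6] limit_buy(price=102, qty=10): fills=none; bids=[#4:4@103 #6:10@102] asks=[#5:9@104]
After op 8 [order #7] limit_buy(price=104, qty=7): fills=#7x#5:7@104; bids=[#4:4@103 #6:10@102] asks=[#5:2@104]
After op 9 [order #8] limit_buy(price=104, qty=3): fills=#8x#5:2@104; bids=[#8:1@104 #4:4@103 #6:10@102] asks=[-]
After op 10 [order #9] limit_buy(price=101, qty=4): fills=none; bids=[#8:1@104 #4:4@103 #6:10@102 #9:4@101] asks=[-]

Answer: 2@104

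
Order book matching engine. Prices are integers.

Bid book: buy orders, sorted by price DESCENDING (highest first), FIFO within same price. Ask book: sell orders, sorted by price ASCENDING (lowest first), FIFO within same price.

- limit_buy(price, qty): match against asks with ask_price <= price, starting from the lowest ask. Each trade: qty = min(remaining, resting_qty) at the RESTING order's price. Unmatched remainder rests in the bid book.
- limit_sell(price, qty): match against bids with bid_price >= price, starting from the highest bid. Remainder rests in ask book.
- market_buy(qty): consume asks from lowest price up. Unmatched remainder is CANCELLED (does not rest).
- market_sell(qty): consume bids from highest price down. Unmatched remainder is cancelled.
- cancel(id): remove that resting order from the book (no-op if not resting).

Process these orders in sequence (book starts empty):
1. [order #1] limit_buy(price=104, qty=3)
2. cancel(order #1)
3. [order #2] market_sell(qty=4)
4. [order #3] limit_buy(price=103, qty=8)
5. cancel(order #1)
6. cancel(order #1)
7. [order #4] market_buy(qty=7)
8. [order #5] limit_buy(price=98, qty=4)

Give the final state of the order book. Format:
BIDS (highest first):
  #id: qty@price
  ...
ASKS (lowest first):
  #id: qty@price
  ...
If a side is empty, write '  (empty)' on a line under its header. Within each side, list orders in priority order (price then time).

Answer: BIDS (highest first):
  #3: 8@103
  #5: 4@98
ASKS (lowest first):
  (empty)

Derivation:
After op 1 [order #1] limit_buy(price=104, qty=3): fills=none; bids=[#1:3@104] asks=[-]
After op 2 cancel(order #1): fills=none; bids=[-] asks=[-]
After op 3 [order #2] market_sell(qty=4): fills=none; bids=[-] asks=[-]
After op 4 [order #3] limit_buy(price=103, qty=8): fills=none; bids=[#3:8@103] asks=[-]
After op 5 cancel(order #1): fills=none; bids=[#3:8@103] asks=[-]
After op 6 cancel(order #1): fills=none; bids=[#3:8@103] asks=[-]
After op 7 [order #4] market_buy(qty=7): fills=none; bids=[#3:8@103] asks=[-]
After op 8 [order #5] limit_buy(price=98, qty=4): fills=none; bids=[#3:8@103 #5:4@98] asks=[-]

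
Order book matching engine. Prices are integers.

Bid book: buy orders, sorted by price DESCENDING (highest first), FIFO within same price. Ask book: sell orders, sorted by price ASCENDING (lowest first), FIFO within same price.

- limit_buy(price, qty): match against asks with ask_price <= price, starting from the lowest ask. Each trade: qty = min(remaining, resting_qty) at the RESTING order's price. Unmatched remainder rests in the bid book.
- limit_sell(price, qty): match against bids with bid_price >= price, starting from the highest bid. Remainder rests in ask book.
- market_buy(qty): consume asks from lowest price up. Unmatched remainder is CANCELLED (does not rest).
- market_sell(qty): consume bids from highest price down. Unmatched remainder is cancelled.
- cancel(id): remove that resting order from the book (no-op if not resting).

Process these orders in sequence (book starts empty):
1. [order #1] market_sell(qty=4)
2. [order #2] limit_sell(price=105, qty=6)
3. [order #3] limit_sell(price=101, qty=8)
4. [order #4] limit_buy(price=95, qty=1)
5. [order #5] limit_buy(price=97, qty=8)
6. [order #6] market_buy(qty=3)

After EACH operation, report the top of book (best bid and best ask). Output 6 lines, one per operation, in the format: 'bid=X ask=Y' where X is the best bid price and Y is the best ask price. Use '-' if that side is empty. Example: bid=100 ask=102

After op 1 [order #1] market_sell(qty=4): fills=none; bids=[-] asks=[-]
After op 2 [order #2] limit_sell(price=105, qty=6): fills=none; bids=[-] asks=[#2:6@105]
After op 3 [order #3] limit_sell(price=101, qty=8): fills=none; bids=[-] asks=[#3:8@101 #2:6@105]
After op 4 [order #4] limit_buy(price=95, qty=1): fills=none; bids=[#4:1@95] asks=[#3:8@101 #2:6@105]
After op 5 [order #5] limit_buy(price=97, qty=8): fills=none; bids=[#5:8@97 #4:1@95] asks=[#3:8@101 #2:6@105]
After op 6 [order #6] market_buy(qty=3): fills=#6x#3:3@101; bids=[#5:8@97 #4:1@95] asks=[#3:5@101 #2:6@105]

Answer: bid=- ask=-
bid=- ask=105
bid=- ask=101
bid=95 ask=101
bid=97 ask=101
bid=97 ask=101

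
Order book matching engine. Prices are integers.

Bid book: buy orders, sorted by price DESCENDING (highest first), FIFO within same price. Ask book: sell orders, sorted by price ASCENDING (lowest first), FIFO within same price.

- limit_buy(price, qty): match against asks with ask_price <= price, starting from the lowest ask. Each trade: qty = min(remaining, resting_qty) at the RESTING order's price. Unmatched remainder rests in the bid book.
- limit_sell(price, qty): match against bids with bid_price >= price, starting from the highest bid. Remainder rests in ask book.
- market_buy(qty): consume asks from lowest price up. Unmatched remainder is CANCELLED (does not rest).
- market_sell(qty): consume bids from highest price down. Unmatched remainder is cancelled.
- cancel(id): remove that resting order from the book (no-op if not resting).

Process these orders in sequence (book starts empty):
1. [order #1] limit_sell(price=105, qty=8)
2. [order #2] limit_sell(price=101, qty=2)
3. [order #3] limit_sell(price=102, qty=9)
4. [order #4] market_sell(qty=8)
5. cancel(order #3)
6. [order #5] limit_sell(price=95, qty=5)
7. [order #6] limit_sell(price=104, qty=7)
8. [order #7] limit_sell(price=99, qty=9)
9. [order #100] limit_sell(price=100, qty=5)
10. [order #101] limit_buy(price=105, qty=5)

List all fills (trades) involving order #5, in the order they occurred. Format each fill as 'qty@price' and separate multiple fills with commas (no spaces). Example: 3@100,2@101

After op 1 [order #1] limit_sell(price=105, qty=8): fills=none; bids=[-] asks=[#1:8@105]
After op 2 [order #2] limit_sell(price=101, qty=2): fills=none; bids=[-] asks=[#2:2@101 #1:8@105]
After op 3 [order #3] limit_sell(price=102, qty=9): fills=none; bids=[-] asks=[#2:2@101 #3:9@102 #1:8@105]
After op 4 [order #4] market_sell(qty=8): fills=none; bids=[-] asks=[#2:2@101 #3:9@102 #1:8@105]
After op 5 cancel(order #3): fills=none; bids=[-] asks=[#2:2@101 #1:8@105]
After op 6 [order #5] limit_sell(price=95, qty=5): fills=none; bids=[-] asks=[#5:5@95 #2:2@101 #1:8@105]
After op 7 [order #6] limit_sell(price=104, qty=7): fills=none; bids=[-] asks=[#5:5@95 #2:2@101 #6:7@104 #1:8@105]
After op 8 [order #7] limit_sell(price=99, qty=9): fills=none; bids=[-] asks=[#5:5@95 #7:9@99 #2:2@101 #6:7@104 #1:8@105]
After op 9 [order #100] limit_sell(price=100, qty=5): fills=none; bids=[-] asks=[#5:5@95 #7:9@99 #100:5@100 #2:2@101 #6:7@104 #1:8@105]
After op 10 [order #101] limit_buy(price=105, qty=5): fills=#101x#5:5@95; bids=[-] asks=[#7:9@99 #100:5@100 #2:2@101 #6:7@104 #1:8@105]

Answer: 5@95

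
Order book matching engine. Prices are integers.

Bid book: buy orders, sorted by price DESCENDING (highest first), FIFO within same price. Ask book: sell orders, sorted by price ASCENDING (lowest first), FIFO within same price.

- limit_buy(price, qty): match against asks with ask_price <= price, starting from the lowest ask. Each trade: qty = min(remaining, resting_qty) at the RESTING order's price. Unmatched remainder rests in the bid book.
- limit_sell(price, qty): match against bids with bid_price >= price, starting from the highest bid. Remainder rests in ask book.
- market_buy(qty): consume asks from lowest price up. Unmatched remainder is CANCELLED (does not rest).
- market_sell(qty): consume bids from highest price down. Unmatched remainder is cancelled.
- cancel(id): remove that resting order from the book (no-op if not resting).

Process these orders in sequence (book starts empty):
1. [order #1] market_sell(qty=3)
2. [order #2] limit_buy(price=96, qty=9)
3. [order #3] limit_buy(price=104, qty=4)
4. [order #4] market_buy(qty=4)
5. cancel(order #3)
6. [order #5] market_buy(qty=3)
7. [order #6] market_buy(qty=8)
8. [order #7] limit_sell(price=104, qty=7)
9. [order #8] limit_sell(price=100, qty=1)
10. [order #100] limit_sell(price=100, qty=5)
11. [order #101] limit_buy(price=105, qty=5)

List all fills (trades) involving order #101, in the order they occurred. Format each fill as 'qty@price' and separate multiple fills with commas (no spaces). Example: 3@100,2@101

Answer: 1@100,4@100

Derivation:
After op 1 [order #1] market_sell(qty=3): fills=none; bids=[-] asks=[-]
After op 2 [order #2] limit_buy(price=96, qty=9): fills=none; bids=[#2:9@96] asks=[-]
After op 3 [order #3] limit_buy(price=104, qty=4): fills=none; bids=[#3:4@104 #2:9@96] asks=[-]
After op 4 [order #4] market_buy(qty=4): fills=none; bids=[#3:4@104 #2:9@96] asks=[-]
After op 5 cancel(order #3): fills=none; bids=[#2:9@96] asks=[-]
After op 6 [order #5] market_buy(qty=3): fills=none; bids=[#2:9@96] asks=[-]
After op 7 [order #6] market_buy(qty=8): fills=none; bids=[#2:9@96] asks=[-]
After op 8 [order #7] limit_sell(price=104, qty=7): fills=none; bids=[#2:9@96] asks=[#7:7@104]
After op 9 [order #8] limit_sell(price=100, qty=1): fills=none; bids=[#2:9@96] asks=[#8:1@100 #7:7@104]
After op 10 [order #100] limit_sell(price=100, qty=5): fills=none; bids=[#2:9@96] asks=[#8:1@100 #100:5@100 #7:7@104]
After op 11 [order #101] limit_buy(price=105, qty=5): fills=#101x#8:1@100 #101x#100:4@100; bids=[#2:9@96] asks=[#100:1@100 #7:7@104]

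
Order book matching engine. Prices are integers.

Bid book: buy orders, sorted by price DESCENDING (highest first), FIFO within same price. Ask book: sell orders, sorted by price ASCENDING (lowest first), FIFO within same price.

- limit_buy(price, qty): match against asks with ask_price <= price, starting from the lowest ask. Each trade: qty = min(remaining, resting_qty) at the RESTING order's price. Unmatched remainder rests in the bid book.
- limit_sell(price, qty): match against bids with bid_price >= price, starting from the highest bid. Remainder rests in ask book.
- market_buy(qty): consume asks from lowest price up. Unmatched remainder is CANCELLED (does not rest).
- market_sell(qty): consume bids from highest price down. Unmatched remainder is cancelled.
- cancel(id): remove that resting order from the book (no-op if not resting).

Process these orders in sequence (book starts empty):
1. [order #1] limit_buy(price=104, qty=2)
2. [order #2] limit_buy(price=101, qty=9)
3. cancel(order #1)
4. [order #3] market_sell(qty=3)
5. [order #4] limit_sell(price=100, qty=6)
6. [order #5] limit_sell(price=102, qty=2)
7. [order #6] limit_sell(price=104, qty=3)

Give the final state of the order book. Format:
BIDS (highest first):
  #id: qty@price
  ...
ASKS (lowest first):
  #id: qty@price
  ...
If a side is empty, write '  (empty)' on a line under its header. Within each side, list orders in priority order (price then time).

Answer: BIDS (highest first):
  (empty)
ASKS (lowest first):
  #5: 2@102
  #6: 3@104

Derivation:
After op 1 [order #1] limit_buy(price=104, qty=2): fills=none; bids=[#1:2@104] asks=[-]
After op 2 [order #2] limit_buy(price=101, qty=9): fills=none; bids=[#1:2@104 #2:9@101] asks=[-]
After op 3 cancel(order #1): fills=none; bids=[#2:9@101] asks=[-]
After op 4 [order #3] market_sell(qty=3): fills=#2x#3:3@101; bids=[#2:6@101] asks=[-]
After op 5 [order #4] limit_sell(price=100, qty=6): fills=#2x#4:6@101; bids=[-] asks=[-]
After op 6 [order #5] limit_sell(price=102, qty=2): fills=none; bids=[-] asks=[#5:2@102]
After op 7 [order #6] limit_sell(price=104, qty=3): fills=none; bids=[-] asks=[#5:2@102 #6:3@104]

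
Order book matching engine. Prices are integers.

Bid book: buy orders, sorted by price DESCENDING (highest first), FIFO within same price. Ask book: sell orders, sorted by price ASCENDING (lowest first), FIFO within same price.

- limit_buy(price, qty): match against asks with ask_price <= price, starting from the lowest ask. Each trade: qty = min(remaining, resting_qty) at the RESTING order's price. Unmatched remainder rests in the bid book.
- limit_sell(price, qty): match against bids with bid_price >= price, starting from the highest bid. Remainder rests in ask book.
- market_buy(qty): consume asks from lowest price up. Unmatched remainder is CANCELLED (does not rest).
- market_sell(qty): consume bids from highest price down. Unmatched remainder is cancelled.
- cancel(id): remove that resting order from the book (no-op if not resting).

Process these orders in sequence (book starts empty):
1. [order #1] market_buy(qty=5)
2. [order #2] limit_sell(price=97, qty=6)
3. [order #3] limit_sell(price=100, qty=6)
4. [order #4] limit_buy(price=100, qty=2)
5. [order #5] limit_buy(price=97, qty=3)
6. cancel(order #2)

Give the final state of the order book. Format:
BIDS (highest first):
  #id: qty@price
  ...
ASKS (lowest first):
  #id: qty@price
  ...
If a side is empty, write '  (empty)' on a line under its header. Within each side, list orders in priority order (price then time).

Answer: BIDS (highest first):
  (empty)
ASKS (lowest first):
  #3: 6@100

Derivation:
After op 1 [order #1] market_buy(qty=5): fills=none; bids=[-] asks=[-]
After op 2 [order #2] limit_sell(price=97, qty=6): fills=none; bids=[-] asks=[#2:6@97]
After op 3 [order #3] limit_sell(price=100, qty=6): fills=none; bids=[-] asks=[#2:6@97 #3:6@100]
After op 4 [order #4] limit_buy(price=100, qty=2): fills=#4x#2:2@97; bids=[-] asks=[#2:4@97 #3:6@100]
After op 5 [order #5] limit_buy(price=97, qty=3): fills=#5x#2:3@97; bids=[-] asks=[#2:1@97 #3:6@100]
After op 6 cancel(order #2): fills=none; bids=[-] asks=[#3:6@100]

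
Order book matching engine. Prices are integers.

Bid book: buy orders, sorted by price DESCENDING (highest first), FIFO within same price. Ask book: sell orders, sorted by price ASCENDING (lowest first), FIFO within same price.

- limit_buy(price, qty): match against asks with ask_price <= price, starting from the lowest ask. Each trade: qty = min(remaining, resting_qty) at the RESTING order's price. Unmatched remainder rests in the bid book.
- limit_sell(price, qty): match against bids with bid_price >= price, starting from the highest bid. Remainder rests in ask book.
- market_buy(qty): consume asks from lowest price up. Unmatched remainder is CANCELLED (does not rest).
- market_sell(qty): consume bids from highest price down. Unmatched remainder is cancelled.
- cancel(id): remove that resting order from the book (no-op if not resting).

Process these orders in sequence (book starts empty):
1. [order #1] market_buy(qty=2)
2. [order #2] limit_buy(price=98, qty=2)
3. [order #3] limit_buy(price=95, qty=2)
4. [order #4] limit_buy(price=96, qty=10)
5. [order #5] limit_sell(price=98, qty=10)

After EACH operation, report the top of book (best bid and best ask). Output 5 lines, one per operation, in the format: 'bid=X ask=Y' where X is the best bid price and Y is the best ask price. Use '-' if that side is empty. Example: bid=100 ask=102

After op 1 [order #1] market_buy(qty=2): fills=none; bids=[-] asks=[-]
After op 2 [order #2] limit_buy(price=98, qty=2): fills=none; bids=[#2:2@98] asks=[-]
After op 3 [order #3] limit_buy(price=95, qty=2): fills=none; bids=[#2:2@98 #3:2@95] asks=[-]
After op 4 [order #4] limit_buy(price=96, qty=10): fills=none; bids=[#2:2@98 #4:10@96 #3:2@95] asks=[-]
After op 5 [order #5] limit_sell(price=98, qty=10): fills=#2x#5:2@98; bids=[#4:10@96 #3:2@95] asks=[#5:8@98]

Answer: bid=- ask=-
bid=98 ask=-
bid=98 ask=-
bid=98 ask=-
bid=96 ask=98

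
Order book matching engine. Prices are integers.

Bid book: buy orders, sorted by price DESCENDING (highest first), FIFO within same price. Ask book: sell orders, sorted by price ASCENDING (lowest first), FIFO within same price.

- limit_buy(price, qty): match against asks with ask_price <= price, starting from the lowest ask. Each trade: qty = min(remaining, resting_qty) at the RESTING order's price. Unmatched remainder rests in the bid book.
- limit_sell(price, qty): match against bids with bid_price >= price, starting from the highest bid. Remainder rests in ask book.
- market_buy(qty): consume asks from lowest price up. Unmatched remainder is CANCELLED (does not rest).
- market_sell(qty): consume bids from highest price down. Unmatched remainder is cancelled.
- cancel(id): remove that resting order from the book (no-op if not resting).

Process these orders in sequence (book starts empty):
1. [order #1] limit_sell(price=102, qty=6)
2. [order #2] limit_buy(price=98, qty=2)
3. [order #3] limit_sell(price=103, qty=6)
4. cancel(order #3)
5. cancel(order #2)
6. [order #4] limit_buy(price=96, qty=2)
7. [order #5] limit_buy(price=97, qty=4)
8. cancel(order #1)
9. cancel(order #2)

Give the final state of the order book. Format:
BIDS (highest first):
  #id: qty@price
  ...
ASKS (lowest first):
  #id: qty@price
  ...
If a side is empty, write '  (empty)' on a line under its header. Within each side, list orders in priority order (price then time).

Answer: BIDS (highest first):
  #5: 4@97
  #4: 2@96
ASKS (lowest first):
  (empty)

Derivation:
After op 1 [order #1] limit_sell(price=102, qty=6): fills=none; bids=[-] asks=[#1:6@102]
After op 2 [order #2] limit_buy(price=98, qty=2): fills=none; bids=[#2:2@98] asks=[#1:6@102]
After op 3 [order #3] limit_sell(price=103, qty=6): fills=none; bids=[#2:2@98] asks=[#1:6@102 #3:6@103]
After op 4 cancel(order #3): fills=none; bids=[#2:2@98] asks=[#1:6@102]
After op 5 cancel(order #2): fills=none; bids=[-] asks=[#1:6@102]
After op 6 [order #4] limit_buy(price=96, qty=2): fills=none; bids=[#4:2@96] asks=[#1:6@102]
After op 7 [order #5] limit_buy(price=97, qty=4): fills=none; bids=[#5:4@97 #4:2@96] asks=[#1:6@102]
After op 8 cancel(order #1): fills=none; bids=[#5:4@97 #4:2@96] asks=[-]
After op 9 cancel(order #2): fills=none; bids=[#5:4@97 #4:2@96] asks=[-]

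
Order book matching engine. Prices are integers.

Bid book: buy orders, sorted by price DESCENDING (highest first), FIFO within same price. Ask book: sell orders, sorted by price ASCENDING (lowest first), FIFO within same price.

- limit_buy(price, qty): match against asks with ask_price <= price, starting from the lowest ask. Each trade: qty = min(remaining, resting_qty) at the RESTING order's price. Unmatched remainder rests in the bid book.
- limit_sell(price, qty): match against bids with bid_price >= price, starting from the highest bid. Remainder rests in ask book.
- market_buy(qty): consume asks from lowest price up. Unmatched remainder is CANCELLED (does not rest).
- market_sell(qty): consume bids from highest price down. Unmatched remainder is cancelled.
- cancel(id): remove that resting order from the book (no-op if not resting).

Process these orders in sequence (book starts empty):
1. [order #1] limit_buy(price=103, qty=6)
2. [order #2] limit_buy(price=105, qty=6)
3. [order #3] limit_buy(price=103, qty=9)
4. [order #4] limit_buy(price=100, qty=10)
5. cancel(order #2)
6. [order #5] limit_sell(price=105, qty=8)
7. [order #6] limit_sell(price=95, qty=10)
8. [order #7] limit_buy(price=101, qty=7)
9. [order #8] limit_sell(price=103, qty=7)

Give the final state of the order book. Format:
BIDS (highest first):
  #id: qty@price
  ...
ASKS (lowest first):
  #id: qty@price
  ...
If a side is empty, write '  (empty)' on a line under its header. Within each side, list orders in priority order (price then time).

Answer: BIDS (highest first):
  #7: 7@101
  #4: 10@100
ASKS (lowest first):
  #8: 2@103
  #5: 8@105

Derivation:
After op 1 [order #1] limit_buy(price=103, qty=6): fills=none; bids=[#1:6@103] asks=[-]
After op 2 [order #2] limit_buy(price=105, qty=6): fills=none; bids=[#2:6@105 #1:6@103] asks=[-]
After op 3 [order #3] limit_buy(price=103, qty=9): fills=none; bids=[#2:6@105 #1:6@103 #3:9@103] asks=[-]
After op 4 [order #4] limit_buy(price=100, qty=10): fills=none; bids=[#2:6@105 #1:6@103 #3:9@103 #4:10@100] asks=[-]
After op 5 cancel(order #2): fills=none; bids=[#1:6@103 #3:9@103 #4:10@100] asks=[-]
After op 6 [order #5] limit_sell(price=105, qty=8): fills=none; bids=[#1:6@103 #3:9@103 #4:10@100] asks=[#5:8@105]
After op 7 [order #6] limit_sell(price=95, qty=10): fills=#1x#6:6@103 #3x#6:4@103; bids=[#3:5@103 #4:10@100] asks=[#5:8@105]
After op 8 [order #7] limit_buy(price=101, qty=7): fills=none; bids=[#3:5@103 #7:7@101 #4:10@100] asks=[#5:8@105]
After op 9 [order #8] limit_sell(price=103, qty=7): fills=#3x#8:5@103; bids=[#7:7@101 #4:10@100] asks=[#8:2@103 #5:8@105]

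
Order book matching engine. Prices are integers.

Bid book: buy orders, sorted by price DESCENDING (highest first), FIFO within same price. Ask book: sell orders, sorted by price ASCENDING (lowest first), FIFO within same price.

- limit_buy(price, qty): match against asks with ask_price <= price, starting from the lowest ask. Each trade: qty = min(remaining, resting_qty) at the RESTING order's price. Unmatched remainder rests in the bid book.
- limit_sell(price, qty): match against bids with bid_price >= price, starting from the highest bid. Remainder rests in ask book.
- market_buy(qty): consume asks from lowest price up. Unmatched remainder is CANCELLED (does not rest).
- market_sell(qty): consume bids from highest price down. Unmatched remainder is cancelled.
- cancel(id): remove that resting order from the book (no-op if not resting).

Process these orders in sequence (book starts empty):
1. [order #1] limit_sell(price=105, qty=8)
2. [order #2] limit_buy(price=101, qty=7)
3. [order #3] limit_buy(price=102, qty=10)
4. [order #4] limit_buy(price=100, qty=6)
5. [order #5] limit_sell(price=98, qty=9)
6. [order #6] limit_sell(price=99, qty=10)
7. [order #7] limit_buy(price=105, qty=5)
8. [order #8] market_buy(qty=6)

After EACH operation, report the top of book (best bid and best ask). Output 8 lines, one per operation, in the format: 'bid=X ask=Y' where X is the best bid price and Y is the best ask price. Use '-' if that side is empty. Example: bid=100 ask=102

Answer: bid=- ask=105
bid=101 ask=105
bid=102 ask=105
bid=102 ask=105
bid=102 ask=105
bid=100 ask=105
bid=100 ask=105
bid=100 ask=-

Derivation:
After op 1 [order #1] limit_sell(price=105, qty=8): fills=none; bids=[-] asks=[#1:8@105]
After op 2 [order #2] limit_buy(price=101, qty=7): fills=none; bids=[#2:7@101] asks=[#1:8@105]
After op 3 [order #3] limit_buy(price=102, qty=10): fills=none; bids=[#3:10@102 #2:7@101] asks=[#1:8@105]
After op 4 [order #4] limit_buy(price=100, qty=6): fills=none; bids=[#3:10@102 #2:7@101 #4:6@100] asks=[#1:8@105]
After op 5 [order #5] limit_sell(price=98, qty=9): fills=#3x#5:9@102; bids=[#3:1@102 #2:7@101 #4:6@100] asks=[#1:8@105]
After op 6 [order #6] limit_sell(price=99, qty=10): fills=#3x#6:1@102 #2x#6:7@101 #4x#6:2@100; bids=[#4:4@100] asks=[#1:8@105]
After op 7 [order #7] limit_buy(price=105, qty=5): fills=#7x#1:5@105; bids=[#4:4@100] asks=[#1:3@105]
After op 8 [order #8] market_buy(qty=6): fills=#8x#1:3@105; bids=[#4:4@100] asks=[-]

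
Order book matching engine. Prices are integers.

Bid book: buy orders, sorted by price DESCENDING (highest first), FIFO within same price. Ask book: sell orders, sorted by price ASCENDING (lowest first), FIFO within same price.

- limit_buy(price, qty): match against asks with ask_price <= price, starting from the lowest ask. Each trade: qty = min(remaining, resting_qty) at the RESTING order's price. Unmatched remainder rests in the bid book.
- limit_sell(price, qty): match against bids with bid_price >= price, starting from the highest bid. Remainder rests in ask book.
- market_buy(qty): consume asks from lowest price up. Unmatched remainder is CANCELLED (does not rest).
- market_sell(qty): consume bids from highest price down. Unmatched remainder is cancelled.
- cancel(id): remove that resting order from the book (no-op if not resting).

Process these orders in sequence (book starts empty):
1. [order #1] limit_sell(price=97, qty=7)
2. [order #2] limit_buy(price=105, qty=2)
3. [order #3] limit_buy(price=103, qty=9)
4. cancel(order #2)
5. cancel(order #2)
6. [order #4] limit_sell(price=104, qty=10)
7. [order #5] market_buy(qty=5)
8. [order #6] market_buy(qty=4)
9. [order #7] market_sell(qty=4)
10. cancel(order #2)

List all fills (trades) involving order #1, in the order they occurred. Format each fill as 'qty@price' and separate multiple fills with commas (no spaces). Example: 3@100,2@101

Answer: 2@97,5@97

Derivation:
After op 1 [order #1] limit_sell(price=97, qty=7): fills=none; bids=[-] asks=[#1:7@97]
After op 2 [order #2] limit_buy(price=105, qty=2): fills=#2x#1:2@97; bids=[-] asks=[#1:5@97]
After op 3 [order #3] limit_buy(price=103, qty=9): fills=#3x#1:5@97; bids=[#3:4@103] asks=[-]
After op 4 cancel(order #2): fills=none; bids=[#3:4@103] asks=[-]
After op 5 cancel(order #2): fills=none; bids=[#3:4@103] asks=[-]
After op 6 [order #4] limit_sell(price=104, qty=10): fills=none; bids=[#3:4@103] asks=[#4:10@104]
After op 7 [order #5] market_buy(qty=5): fills=#5x#4:5@104; bids=[#3:4@103] asks=[#4:5@104]
After op 8 [order #6] market_buy(qty=4): fills=#6x#4:4@104; bids=[#3:4@103] asks=[#4:1@104]
After op 9 [order #7] market_sell(qty=4): fills=#3x#7:4@103; bids=[-] asks=[#4:1@104]
After op 10 cancel(order #2): fills=none; bids=[-] asks=[#4:1@104]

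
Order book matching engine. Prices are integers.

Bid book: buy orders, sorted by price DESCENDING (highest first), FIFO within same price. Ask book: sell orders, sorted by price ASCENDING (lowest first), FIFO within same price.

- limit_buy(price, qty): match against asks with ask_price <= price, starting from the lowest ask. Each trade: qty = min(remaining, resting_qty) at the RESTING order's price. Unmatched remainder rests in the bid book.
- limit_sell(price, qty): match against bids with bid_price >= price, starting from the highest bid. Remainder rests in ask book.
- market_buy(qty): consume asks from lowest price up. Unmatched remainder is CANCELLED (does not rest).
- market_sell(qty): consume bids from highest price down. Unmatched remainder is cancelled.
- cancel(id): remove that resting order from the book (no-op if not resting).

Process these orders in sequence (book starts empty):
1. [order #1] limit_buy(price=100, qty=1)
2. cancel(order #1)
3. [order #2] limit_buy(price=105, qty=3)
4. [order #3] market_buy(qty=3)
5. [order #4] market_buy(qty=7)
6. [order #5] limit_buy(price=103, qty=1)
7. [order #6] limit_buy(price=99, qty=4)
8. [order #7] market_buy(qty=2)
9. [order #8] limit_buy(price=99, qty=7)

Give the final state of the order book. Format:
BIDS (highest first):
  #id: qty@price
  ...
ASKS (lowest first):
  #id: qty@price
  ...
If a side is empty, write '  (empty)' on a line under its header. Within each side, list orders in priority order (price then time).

After op 1 [order #1] limit_buy(price=100, qty=1): fills=none; bids=[#1:1@100] asks=[-]
After op 2 cancel(order #1): fills=none; bids=[-] asks=[-]
After op 3 [order #2] limit_buy(price=105, qty=3): fills=none; bids=[#2:3@105] asks=[-]
After op 4 [order #3] market_buy(qty=3): fills=none; bids=[#2:3@105] asks=[-]
After op 5 [order #4] market_buy(qty=7): fills=none; bids=[#2:3@105] asks=[-]
After op 6 [order #5] limit_buy(price=103, qty=1): fills=none; bids=[#2:3@105 #5:1@103] asks=[-]
After op 7 [order #6] limit_buy(price=99, qty=4): fills=none; bids=[#2:3@105 #5:1@103 #6:4@99] asks=[-]
After op 8 [order #7] market_buy(qty=2): fills=none; bids=[#2:3@105 #5:1@103 #6:4@99] asks=[-]
After op 9 [order #8] limit_buy(price=99, qty=7): fills=none; bids=[#2:3@105 #5:1@103 #6:4@99 #8:7@99] asks=[-]

Answer: BIDS (highest first):
  #2: 3@105
  #5: 1@103
  #6: 4@99
  #8: 7@99
ASKS (lowest first):
  (empty)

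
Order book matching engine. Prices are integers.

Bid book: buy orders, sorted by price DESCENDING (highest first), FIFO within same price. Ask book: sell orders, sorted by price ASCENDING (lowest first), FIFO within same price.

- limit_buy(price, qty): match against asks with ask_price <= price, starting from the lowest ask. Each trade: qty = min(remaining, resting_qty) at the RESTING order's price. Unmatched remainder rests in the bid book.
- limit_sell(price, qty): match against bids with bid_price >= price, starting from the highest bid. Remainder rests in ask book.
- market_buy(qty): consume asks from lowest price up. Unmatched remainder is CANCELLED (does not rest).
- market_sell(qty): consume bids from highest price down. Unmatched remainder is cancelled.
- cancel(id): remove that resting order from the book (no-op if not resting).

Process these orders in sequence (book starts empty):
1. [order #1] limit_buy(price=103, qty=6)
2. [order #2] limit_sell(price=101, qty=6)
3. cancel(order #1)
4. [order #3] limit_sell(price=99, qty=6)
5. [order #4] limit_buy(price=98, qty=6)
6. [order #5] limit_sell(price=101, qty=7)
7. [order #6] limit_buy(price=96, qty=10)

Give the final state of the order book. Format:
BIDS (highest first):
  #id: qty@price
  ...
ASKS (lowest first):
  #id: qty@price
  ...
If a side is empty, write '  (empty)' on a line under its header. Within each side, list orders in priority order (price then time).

After op 1 [order #1] limit_buy(price=103, qty=6): fills=none; bids=[#1:6@103] asks=[-]
After op 2 [order #2] limit_sell(price=101, qty=6): fills=#1x#2:6@103; bids=[-] asks=[-]
After op 3 cancel(order #1): fills=none; bids=[-] asks=[-]
After op 4 [order #3] limit_sell(price=99, qty=6): fills=none; bids=[-] asks=[#3:6@99]
After op 5 [order #4] limit_buy(price=98, qty=6): fills=none; bids=[#4:6@98] asks=[#3:6@99]
After op 6 [order #5] limit_sell(price=101, qty=7): fills=none; bids=[#4:6@98] asks=[#3:6@99 #5:7@101]
After op 7 [order #6] limit_buy(price=96, qty=10): fills=none; bids=[#4:6@98 #6:10@96] asks=[#3:6@99 #5:7@101]

Answer: BIDS (highest first):
  #4: 6@98
  #6: 10@96
ASKS (lowest first):
  #3: 6@99
  #5: 7@101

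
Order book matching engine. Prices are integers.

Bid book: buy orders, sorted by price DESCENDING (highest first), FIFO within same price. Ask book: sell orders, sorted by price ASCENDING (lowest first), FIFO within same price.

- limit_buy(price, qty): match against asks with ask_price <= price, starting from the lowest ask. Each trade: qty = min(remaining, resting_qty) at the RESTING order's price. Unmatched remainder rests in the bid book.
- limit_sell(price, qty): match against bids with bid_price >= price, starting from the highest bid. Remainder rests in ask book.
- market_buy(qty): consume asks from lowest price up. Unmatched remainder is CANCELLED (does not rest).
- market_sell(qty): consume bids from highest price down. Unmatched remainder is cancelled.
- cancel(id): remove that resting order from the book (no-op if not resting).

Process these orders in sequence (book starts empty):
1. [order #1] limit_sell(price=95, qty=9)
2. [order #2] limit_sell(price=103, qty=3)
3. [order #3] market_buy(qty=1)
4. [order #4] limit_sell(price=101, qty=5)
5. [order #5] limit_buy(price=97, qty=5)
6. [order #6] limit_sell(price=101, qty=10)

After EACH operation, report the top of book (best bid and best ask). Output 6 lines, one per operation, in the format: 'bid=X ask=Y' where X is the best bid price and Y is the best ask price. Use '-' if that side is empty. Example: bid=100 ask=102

Answer: bid=- ask=95
bid=- ask=95
bid=- ask=95
bid=- ask=95
bid=- ask=95
bid=- ask=95

Derivation:
After op 1 [order #1] limit_sell(price=95, qty=9): fills=none; bids=[-] asks=[#1:9@95]
After op 2 [order #2] limit_sell(price=103, qty=3): fills=none; bids=[-] asks=[#1:9@95 #2:3@103]
After op 3 [order #3] market_buy(qty=1): fills=#3x#1:1@95; bids=[-] asks=[#1:8@95 #2:3@103]
After op 4 [order #4] limit_sell(price=101, qty=5): fills=none; bids=[-] asks=[#1:8@95 #4:5@101 #2:3@103]
After op 5 [order #5] limit_buy(price=97, qty=5): fills=#5x#1:5@95; bids=[-] asks=[#1:3@95 #4:5@101 #2:3@103]
After op 6 [order #6] limit_sell(price=101, qty=10): fills=none; bids=[-] asks=[#1:3@95 #4:5@101 #6:10@101 #2:3@103]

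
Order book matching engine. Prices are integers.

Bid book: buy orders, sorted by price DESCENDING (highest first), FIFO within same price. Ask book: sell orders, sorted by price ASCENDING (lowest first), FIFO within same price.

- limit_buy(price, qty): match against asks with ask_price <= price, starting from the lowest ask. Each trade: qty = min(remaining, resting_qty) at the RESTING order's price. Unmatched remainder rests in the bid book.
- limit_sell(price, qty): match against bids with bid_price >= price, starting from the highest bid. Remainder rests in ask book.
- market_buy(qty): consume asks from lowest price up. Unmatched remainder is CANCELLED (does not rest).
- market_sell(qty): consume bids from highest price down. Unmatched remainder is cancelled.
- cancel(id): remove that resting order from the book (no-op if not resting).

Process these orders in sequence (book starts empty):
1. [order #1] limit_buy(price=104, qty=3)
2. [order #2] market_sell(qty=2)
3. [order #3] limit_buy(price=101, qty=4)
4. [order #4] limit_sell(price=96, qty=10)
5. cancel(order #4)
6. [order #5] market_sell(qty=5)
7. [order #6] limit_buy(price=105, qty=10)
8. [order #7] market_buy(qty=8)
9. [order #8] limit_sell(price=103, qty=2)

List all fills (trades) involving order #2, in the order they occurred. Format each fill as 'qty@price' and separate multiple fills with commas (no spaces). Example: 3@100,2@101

After op 1 [order #1] limit_buy(price=104, qty=3): fills=none; bids=[#1:3@104] asks=[-]
After op 2 [order #2] market_sell(qty=2): fills=#1x#2:2@104; bids=[#1:1@104] asks=[-]
After op 3 [order #3] limit_buy(price=101, qty=4): fills=none; bids=[#1:1@104 #3:4@101] asks=[-]
After op 4 [order #4] limit_sell(price=96, qty=10): fills=#1x#4:1@104 #3x#4:4@101; bids=[-] asks=[#4:5@96]
After op 5 cancel(order #4): fills=none; bids=[-] asks=[-]
After op 6 [order #5] market_sell(qty=5): fills=none; bids=[-] asks=[-]
After op 7 [order #6] limit_buy(price=105, qty=10): fills=none; bids=[#6:10@105] asks=[-]
After op 8 [order #7] market_buy(qty=8): fills=none; bids=[#6:10@105] asks=[-]
After op 9 [order #8] limit_sell(price=103, qty=2): fills=#6x#8:2@105; bids=[#6:8@105] asks=[-]

Answer: 2@104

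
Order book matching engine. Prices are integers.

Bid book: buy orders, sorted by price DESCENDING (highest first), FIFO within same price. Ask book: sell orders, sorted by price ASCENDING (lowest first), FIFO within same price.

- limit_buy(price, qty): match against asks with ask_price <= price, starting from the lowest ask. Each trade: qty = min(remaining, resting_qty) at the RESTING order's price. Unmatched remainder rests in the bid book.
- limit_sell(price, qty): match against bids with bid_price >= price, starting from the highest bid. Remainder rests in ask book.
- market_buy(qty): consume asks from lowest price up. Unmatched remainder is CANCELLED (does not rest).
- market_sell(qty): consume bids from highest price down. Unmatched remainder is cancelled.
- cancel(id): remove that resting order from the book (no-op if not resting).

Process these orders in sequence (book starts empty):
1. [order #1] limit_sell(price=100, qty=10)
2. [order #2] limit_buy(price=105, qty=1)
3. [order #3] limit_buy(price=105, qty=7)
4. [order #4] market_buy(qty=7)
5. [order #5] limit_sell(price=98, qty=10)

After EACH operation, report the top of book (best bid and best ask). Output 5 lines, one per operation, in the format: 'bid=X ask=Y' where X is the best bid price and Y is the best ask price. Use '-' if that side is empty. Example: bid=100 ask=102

Answer: bid=- ask=100
bid=- ask=100
bid=- ask=100
bid=- ask=-
bid=- ask=98

Derivation:
After op 1 [order #1] limit_sell(price=100, qty=10): fills=none; bids=[-] asks=[#1:10@100]
After op 2 [order #2] limit_buy(price=105, qty=1): fills=#2x#1:1@100; bids=[-] asks=[#1:9@100]
After op 3 [order #3] limit_buy(price=105, qty=7): fills=#3x#1:7@100; bids=[-] asks=[#1:2@100]
After op 4 [order #4] market_buy(qty=7): fills=#4x#1:2@100; bids=[-] asks=[-]
After op 5 [order #5] limit_sell(price=98, qty=10): fills=none; bids=[-] asks=[#5:10@98]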